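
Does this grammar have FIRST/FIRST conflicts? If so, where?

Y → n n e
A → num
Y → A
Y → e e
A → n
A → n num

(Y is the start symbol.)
A FIRST/FIRST conflict occurs when two productions N → α and N → β for the same non-terminal have FIRST(α) ∩ FIRST(β) ≠ ∅ (with ε ∈ FIRST of a nullable right-hand side, so two nullable alternatives also conflict).

FIRST sets of the non-terminals at (or reachable through a nullable prefix from) the front of some alternative:
  FIRST(A) = { 'n', 'num' }

Productions for Y:
  Y → n n e: FIRST = { 'n' }
  Y → A: FIRST = { 'n', 'num' }
  Y → e e: FIRST = { 'e' }
Productions for A:
  A → num: FIRST = { 'num' }
  A → n: FIRST = { 'n' }
  A → n num: FIRST = { 'n' }

Conflict for Y: Y → n n e and Y → A
  Overlap: { 'n' }
Conflict for A: A → n and A → n num
  Overlap: { 'n' }

Answer: Yes. Y → n n e / Y → A on { 'n' }; A → n / A → n num on { 'n' }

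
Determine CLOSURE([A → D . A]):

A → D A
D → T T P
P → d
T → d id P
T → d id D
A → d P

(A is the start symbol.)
To compute CLOSURE, for each item [A → α.Bβ] where B is a non-terminal, add [B → .γ] for all productions B → γ; repeat for the newly added items until nothing changes.

Start with: [A → D . A]
  [A → D . A] has the dot before A: add [A → . D A], [A → . d P]
  [A → . D A] has the dot before D: add [D → . T T P]
  [D → . T T P] has the dot before T: add [T → . d id P], [T → . d id D]
No further items can be added.

CLOSURE = { [A → . D A], [A → . d P], [A → D . A], [D → . T T P], [T → . d id D], [T → . d id P] }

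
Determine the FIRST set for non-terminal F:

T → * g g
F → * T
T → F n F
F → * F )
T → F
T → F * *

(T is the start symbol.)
From F → * T:
  - '*' is a terminal: add '*' and stop
From F → * F ):
  - '*' is a terminal: add '*' and stop

Collecting: FIRST(F) = { '*' }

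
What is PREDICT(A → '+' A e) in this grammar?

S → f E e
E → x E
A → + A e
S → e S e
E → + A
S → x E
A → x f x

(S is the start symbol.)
{ '+' }

PREDICT(A → '+' A e) = (FIRST(RHS) \ {ε}) ∪ (FOLLOW(A) if ε ∈ FIRST(RHS), i.e. RHS ⇒* ε)
FIRST('+' A e) = { '+' }
ε ∉ FIRST('+' A e), so FOLLOW(A) is not added.
PREDICT(A → '+' A e) = { '+' }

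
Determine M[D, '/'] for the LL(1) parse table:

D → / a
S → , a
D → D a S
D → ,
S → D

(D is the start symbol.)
To find M[D, '/'], we find productions for D where '/' is in the predict set (PREDICT(N → α) = (FIRST(α) \ {ε}) ∪ (FOLLOW(N) if α ⇒* ε)).

Relevant sets:
  FIRST(D) = { ',', '/' }

D → / a: PREDICT = { '/' }
  '/' is in predict set, so this production goes in M[D, '/']
D → D a S: PREDICT = { ',', '/' }
  '/' is in predict set, so this production goes in M[D, '/']
D → ,: PREDICT = { ',' }

M[D, '/'] = D → / a, D → D a S  (a multiply-defined cell — the grammar is not LL(1))

Answer: D → / a, D → D a S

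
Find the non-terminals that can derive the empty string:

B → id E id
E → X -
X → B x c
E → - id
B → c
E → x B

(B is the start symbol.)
None

There are no ε-productions, so no non-terminal can derive ε.
No non-terminals are nullable.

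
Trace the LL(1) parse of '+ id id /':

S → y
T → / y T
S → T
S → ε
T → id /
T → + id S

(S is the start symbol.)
Stack is shown with the top on the left.

Stack     Input        Action
-----------------------------
S $       + id id / $  output S → T
T $       + id id / $  output T → + id S
+ id S $  + id id / $  match '+'
id S $    id id / $    match 'id'
S $       id / $       output S → T
T $       id / $       output T → id /
id / $    id / $       match 'id'
/ $       / $          match '/'
$         $            accept

The string is accepted.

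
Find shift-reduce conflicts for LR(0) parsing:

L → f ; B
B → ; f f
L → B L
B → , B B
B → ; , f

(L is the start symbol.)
No shift-reduce conflicts

A shift-reduce conflict occurs when an LR(0) state has both:
  - a complete (reduce) item [A → α .] (dot at the end), and
  - a shift item [B → β . c γ] (dot before a terminal).

Augment with L' → L and build the canonical LR(0) collection (I0 = CLOSURE({[L' → . L]}), then GOTO on every symbol after a dot until no new states appear). It has 15 states:
  I0: { [B → . , B B], [B → . ; , f], [B → . ; f f], [L → . B L], [L → . f ; B], [L' → . L] }  — shift
  I1: { [B → , . B B], [B → . , B B], [B → . ; , f], [B → . ; f f] }  — shift
  I2: { [B → ; . , f], [B → ; . f f] }  — shift
  I3: { [B → . , B B], [B → . ; , f], [B → . ; f f], [L → . B L], [L → . f ; B], [L → B . L] }  — shift
  I4: { [L' → L .] }  — accept
  I5: { [L → f . ; B] }  — shift
  I6: { [B → . , B B], [B → . ; , f], [B → . ; f f], [L → f ; . B] }  — shift
  I7: { [L → f ; B .] }  — reduce
  I8: { [L → B L .] }  — reduce
  I9: { [B → ; , . f] }  — shift
  I10: { [B → ; f . f] }  — shift
  I11: { [B → ; f f .] }  — reduce
  I12: { [B → ; , f .] }  — reduce
  I13: { [B → , B . B], [B → . , B B], [B → . ; , f], [B → . ; f f] }  — shift
  I14: { [B → , B B .] }  — reduce

No state contains both a complete item and a shift item.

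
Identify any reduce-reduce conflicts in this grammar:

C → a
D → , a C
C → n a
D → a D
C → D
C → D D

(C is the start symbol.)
Augment with C' → C and build the canonical LR(0) collection (I0 = CLOSURE({[C' → . C]}), then GOTO on every symbol after a dot until no new states appear). It has 12 states:
  I0: { [C → . D D], [C → . D], [C → . a], [C → . n a], [C' → . C], [D → . , a C], [D → . a D] }  — shift
  I1: { [D → , . a C] }  — shift
  I2: { [C' → C .] }  — accept
  I3: { [C → D . D], [C → D .], [D → . , a C], [D → . a D] }  — shift, reduce
  I4: { [C → a .], [D → . , a C], [D → . a D], [D → a . D] }  — shift, reduce
  I5: { [C → n . a] }  — shift
  I6: { [C → n a .] }  — reduce
  I7: { [D → a D .] }  — reduce
  I8: { [D → . , a C], [D → . a D], [D → a . D] }  — shift
  I9: { [C → D D .] }  — reduce
  I10: { [C → . D D], [C → . D], [C → . a], [C → . n a], [D → , a . C], [D → . , a C], [D → . a D] }  — shift
  I11: { [D → , a C .] }  — reduce

No state contains more than one complete item.

Answer: No reduce-reduce conflicts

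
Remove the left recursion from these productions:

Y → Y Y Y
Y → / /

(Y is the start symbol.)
Y → / / Y'
Y' → Y Y Y'
Y' → ε

Y is directly left-recursive. The standard transformation for
  A → A α₁ | ... | A α_m | β₁ | ... | β_n
is
  A  → β₁ A' | ... | β_n A'
  A' → α₁ A' | ... | α_m A' | ε

Y → / / becomes Y → / / Y'
Y → Y Y Y becomes Y' → Y Y Y'
Add Y' → ε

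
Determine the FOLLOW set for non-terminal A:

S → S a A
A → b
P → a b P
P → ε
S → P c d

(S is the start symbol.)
{ $, 'a' }

In S → S a A: A is at the end, add FOLLOW(S)

The FOLLOW sets referred to above (computed the same way, to a fixed point):
  FOLLOW(S) = { $, 'a' }

Taking the union: FOLLOW(A) = { $, 'a' }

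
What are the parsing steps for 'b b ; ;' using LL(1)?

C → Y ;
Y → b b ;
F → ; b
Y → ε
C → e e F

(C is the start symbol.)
LL(1) parsing maintains a stack (initially the start symbol over $) and the input. At each step: if the stack top is a terminal, match it against the current input token; if it is a non-terminal N, replace it with the RHS of M[N, lookahead] (the unique production whose predict set contains the lookahead).

Stack is shown with the top on the left.

Stack      Input      Action
----------------------------
C $        b b ; ; $  output C → Y ;
Y ; $      b b ; ; $  output Y → b b ;
b b ; ; $  b b ; ; $  match 'b'
b ; ; $    b ; ; $    match 'b'
; ; $      ; ; $      match ';'
; $        ; $        match ';'
$          $          accept

The string is accepted.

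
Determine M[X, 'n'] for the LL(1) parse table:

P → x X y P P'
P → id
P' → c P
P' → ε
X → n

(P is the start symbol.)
To find M[X, 'n'], we find productions for X where 'n' is in the predict set (PREDICT(N → α) = (FIRST(α) \ {ε}) ∪ (FOLLOW(N) if α ⇒* ε)).

X → n: PREDICT = { 'n' }
  'n' is in predict set, so this production goes in M[X, 'n']

M[X, 'n'] = X → n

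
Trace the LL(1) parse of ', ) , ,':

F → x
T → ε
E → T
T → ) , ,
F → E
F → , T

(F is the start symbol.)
LL(1) parsing maintains a stack (initially the start symbol over $) and the input. At each step: if the stack top is a terminal, match it against the current input token; if it is a non-terminal N, replace it with the RHS of M[N, lookahead] (the unique production whose predict set contains the lookahead).

Stack is shown with the top on the left.

Stack    Input      Action
--------------------------
F $      , ) , , $  output F → , T
, T $    , ) , , $  match ','
T $      ) , , $    output T → ) , ,
) , , $  ) , , $    match ')'
, , $    , , $      match ','
, $      , $        match ','
$        $          accept

The string is accepted.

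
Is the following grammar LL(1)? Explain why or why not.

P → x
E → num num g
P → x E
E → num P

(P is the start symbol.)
A grammar is LL(1) if for each non-terminal N with multiple productions, the predict sets of those productions are pairwise disjoint, where PREDICT(N → α) = (FIRST(α) \ {ε}) ∪ (FOLLOW(N) if α ⇒* ε).

For P:
  PREDICT(P → x) = { 'x' }
  PREDICT(P → x E) = { 'x' }
For E:
  PREDICT(E → num num g) = { 'num' }
  PREDICT(E → num P) = { 'num' }

Conflict found: Predict set conflict for P: { 'x' }
The grammar is NOT LL(1).

Answer: No. Predict set conflict for P: { 'x' }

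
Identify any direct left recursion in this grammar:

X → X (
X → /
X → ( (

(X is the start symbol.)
Direct left recursion occurs when N → N α for some non-terminal N (the right-hand side begins with the left-hand side itself).

X → X (: LEFT RECURSIVE (starts with X)
X → /: starts with '/'
X → ( (: starts with '('

The grammar has direct left recursion on: X.

Answer: Yes, X is left-recursive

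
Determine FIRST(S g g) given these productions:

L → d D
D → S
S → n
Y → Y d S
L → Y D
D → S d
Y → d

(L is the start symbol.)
{ 'n' }

FIRST sets of the non-terminals involved (from the grammar, by fixed-point iteration):
  FIRST(S) = { 'n' }

To compute FIRST(S g g), process the symbols left to right:
Symbol S is a non-terminal. Add FIRST(S) \ {ε} = { 'n' }
S is not nullable (ε ∉ FIRST(S)), so stop here.
FIRST(S g g) = { 'n' }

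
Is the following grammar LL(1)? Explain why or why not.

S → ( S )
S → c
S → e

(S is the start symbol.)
A grammar is LL(1) if for each non-terminal N with multiple productions, the predict sets of those productions are pairwise disjoint, where PREDICT(N → α) = (FIRST(α) \ {ε}) ∪ (FOLLOW(N) if α ⇒* ε).

For S:
  PREDICT(S → '(' S ')') = { '(' }
  PREDICT(S → c) = { 'c' }
  PREDICT(S → e) = { 'e' }

All predict sets are disjoint. The grammar IS LL(1).

Answer: Yes, the grammar is LL(1).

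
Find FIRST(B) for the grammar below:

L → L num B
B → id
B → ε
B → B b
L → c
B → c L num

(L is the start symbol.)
{ 'b', 'c', 'id', ε }

To compute FIRST(B), examine every production with B on the left-hand side, reading each right-hand side left to right until a non-nullable symbol is reached.

From B → id:
  - id is a terminal: add 'id' and stop
From B → ε:
  - ε-production, so ε ∈ FIRST(B)
From B → B b:
  - B is the symbol being defined: contributes nothing new
    B is nullable, so continue to the next symbol
  - b is a terminal: add 'b' and stop
From B → c L num:
  - c is a terminal: add 'c' and stop

Collecting: FIRST(B) = { 'b', 'c', 'id', ε }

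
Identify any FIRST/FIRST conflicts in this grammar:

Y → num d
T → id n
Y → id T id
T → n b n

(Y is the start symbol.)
No FIRST/FIRST conflicts.

A FIRST/FIRST conflict occurs when two productions N → α and N → β for the same non-terminal have FIRST(α) ∩ FIRST(β) ≠ ∅ (with ε ∈ FIRST of a nullable right-hand side, so two nullable alternatives also conflict).

Productions for Y:
  Y → num d: FIRST = { 'num' }
  Y → id T id: FIRST = { 'id' }
Productions for T:
  T → id n: FIRST = { 'id' }
  T → n b n: FIRST = { 'n' }

All alternatives of each non-terminal have pairwise disjoint FIRST sets.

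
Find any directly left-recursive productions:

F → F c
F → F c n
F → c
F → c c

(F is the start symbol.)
F → F c: LEFT RECURSIVE (starts with F)
F → F c n: LEFT RECURSIVE (starts with F)
F → c: starts with c
F → c c: starts with c

The grammar has direct left recursion on: F.

Answer: Yes, F is left-recursive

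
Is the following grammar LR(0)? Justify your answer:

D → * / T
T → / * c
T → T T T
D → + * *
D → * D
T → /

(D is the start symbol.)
No. Shift-reduce conflict between [T → / .] and [T → / . * c]

Augment with D' → D and build the canonical LR(0) collection (I0 = CLOSURE({[D' → . D]}), then GOTO on every symbol after a dot until no new states appear). It has 14 states:
  I0: { [D → . * / T], [D → . * D], [D → . + * *], [D' → . D] }  — shift
  I1: { [D → * . / T], [D → * . D], [D → . * / T], [D → . * D], [D → . + * *] }  — shift
  I2: { [D → + . * *] }  — shift
  I3: { [D' → D .] }  — accept
  I4: { [D → + * . *] }  — shift
  I5: { [D → + * * .] }  — reduce
  I6: { [D → * / . T], [T → . / * c], [T → . /], [T → . T T T] }  — shift
  I7: { [D → * D .] }  — reduce
  I8: { [T → / . * c], [T → / .] }  — shift, reduce
  I9: { [D → * / T .], [T → . / * c], [T → . /], [T → . T T T], [T → T . T T] }  — shift, reduce
  I10: { [T → . / * c], [T → . /], [T → . T T T], [T → T . T T], [T → T T . T] }  — shift
  I11: { [T → . / * c], [T → . /], [T → . T T T], [T → T . T T], [T → T T . T], [T → T T T .] }  — shift, reduce
  I12: { [T → / * . c] }  — shift
  I13: { [T → / * c .] }  — reduce

Conflict in state I8:
  Shift-reduce conflict between [T → / .] and [T → / . * c]
So the grammar is NOT LR(0).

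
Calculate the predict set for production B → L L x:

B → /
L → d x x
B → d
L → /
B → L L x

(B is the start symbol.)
PREDICT(B → L L x) = (FIRST(RHS) \ {ε}) ∪ (FOLLOW(B) if ε ∈ FIRST(RHS), i.e. RHS ⇒* ε)
FIRST(L) = { '/', 'd' }
FIRST(L L x) = { '/', 'd' }
ε ∉ FIRST(L L x), so FOLLOW(B) is not added.
PREDICT(B → L L x) = { '/', 'd' }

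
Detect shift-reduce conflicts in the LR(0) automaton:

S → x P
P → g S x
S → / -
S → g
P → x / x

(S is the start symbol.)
A shift-reduce conflict occurs when an LR(0) state has both:
  - a complete (reduce) item [A → α .] (dot at the end), and
  - a shift item [B → β . c γ] (dot before a terminal).

Augment with S' → S and build the canonical LR(0) collection (I0 = CLOSURE({[S' → . S]}), then GOTO on every symbol after a dot until no new states appear). It has 13 states:
  I0: { [S → . / -], [S → . g], [S → . x P], [S' → . S] }  — shift
  I1: { [S → / . -] }  — shift
  I2: { [S' → S .] }  — accept
  I3: { [S → g .] }  — reduce
  I4: { [P → . g S x], [P → . x / x], [S → x . P] }  — shift
  I5: { [S → x P .] }  — reduce
  I6: { [P → g . S x], [S → . / -], [S → . g], [S → . x P] }  — shift
  I7: { [P → x . / x] }  — shift
  I8: { [P → x / . x] }  — shift
  I9: { [P → x / x .] }  — reduce
  I10: { [P → g S . x] }  — shift
  I11: { [P → g S x .] }  — reduce
  I12: { [S → / - .] }  — reduce

No state contains both a complete item and a shift item.

Answer: No shift-reduce conflicts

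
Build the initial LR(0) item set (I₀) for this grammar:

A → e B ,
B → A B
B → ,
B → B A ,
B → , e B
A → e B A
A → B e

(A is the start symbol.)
{ [A → . B e], [A → . e B ,], [A → . e B A], [A' → . A], [B → . , e B], [B → . ,], [B → . A B], [B → . B A ,] }

First, augment the grammar with A' → A
I₀ = CLOSURE({ [A' → . A] }):
  [A' → . A] has the dot before A: add [A → . e B ,], [A → . e B A], [A → . B e]
  [A → . B e] has the dot before B: add [B → . A B], [B → . ,], [B → . B A ,], [B → . , e B]
No further items can be added.

I₀ = { [A → . B e], [A → . e B ,], [A → . e B A], [A' → . A], [B → . , e B], [B → . ,], [B → . A B], [B → . B A ,] }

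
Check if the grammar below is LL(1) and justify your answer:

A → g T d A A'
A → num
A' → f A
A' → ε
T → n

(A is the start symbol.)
A grammar is LL(1) if for each non-terminal N with multiple productions, the predict sets of those productions are pairwise disjoint, where PREDICT(N → α) = (FIRST(α) \ {ε}) ∪ (FOLLOW(N) if α ⇒* ε).

Relevant sets:
  FOLLOW(A') = { $, 'f' }

For A:
  PREDICT(A → g T d A A') = { 'g' }
  PREDICT(A → num) = { 'num' }
For A':
  PREDICT(A' → f A) = { 'f' }
  PREDICT(A' → ε) = { $, 'f' }
T has a single production, so nothing to check there.

Conflict found: Predict set conflict for A': { 'f' }
The grammar is NOT LL(1).

Answer: No. Predict set conflict for A': { 'f' }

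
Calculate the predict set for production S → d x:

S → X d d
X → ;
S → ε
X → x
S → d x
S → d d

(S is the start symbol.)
{ 'd' }

PREDICT(S → d x) = (FIRST(RHS) \ {ε}) ∪ (FOLLOW(S) if ε ∈ FIRST(RHS), i.e. RHS ⇒* ε)
FIRST(d x) = { 'd' }
ε ∉ FIRST(d x), so FOLLOW(S) is not added.
PREDICT(S → d x) = { 'd' }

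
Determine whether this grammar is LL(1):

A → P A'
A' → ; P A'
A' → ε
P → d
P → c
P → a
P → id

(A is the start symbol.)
Relevant sets:
  FOLLOW(A') = { $ }

For A':
  PREDICT(A' → ';' P A') = { ';' }
  PREDICT(A' → ε) = { $ }
For P:
  PREDICT(P → d) = { 'd' }
  PREDICT(P → c) = { 'c' }
  PREDICT(P → a) = { 'a' }
  PREDICT(P → id) = { 'id' }
A has a single production, so nothing to check there.

All predict sets are disjoint. The grammar IS LL(1).

Answer: Yes, the grammar is LL(1).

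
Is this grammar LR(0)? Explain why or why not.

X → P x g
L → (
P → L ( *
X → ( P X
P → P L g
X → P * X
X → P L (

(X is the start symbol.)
A grammar is LR(0) if no state in the canonical LR(0) collection has:
  - both a shift item (dot before a terminal) and a complete item (shift-reduce conflict), or
  - two or more complete items (reduce-reduce conflict; the accept item [X' → X .] counts as a complete item here).

Augment with X' → X and build the canonical LR(0) collection (I0 = CLOSURE({[X' → . X]}), then GOTO on every symbol after a dot until no new states appear). It has 18 states:
  I0: { [L → . (], [P → . L ( *], [P → . P L g], [X → . ( P X], [X → . P * X], [X → . P L (], [X → . P x g], [X' → . X] }  — shift
  I1: { [L → ( .], [L → . (], [P → . L ( *], [P → . P L g], [X → ( . P X] }  — shift, reduce
  I2: { [P → L . ( *] }  — shift
  I3: { [L → . (], [P → P . L g], [X → P . * X], [X → P . L (], [X → P . x g] }  — shift
  I4: { [X' → X .] }  — accept
  I5: { [L → ( .] }  — reduce
  I6: { [L → . (], [P → . L ( *], [P → . P L g], [X → . ( P X], [X → . P * X], [X → . P L (], [X → . P x g], [X → P * . X] }  — shift
  I7: { [P → P L . g], [X → P L . (] }  — shift
  I8: { [X → P x . g] }  — shift
  I9: { [X → P x g .] }  — reduce
  I10: { [X → P L ( .] }  — reduce
  I11: { [P → P L g .] }  — reduce
  I12: { [X → P * X .] }  — reduce
  I13: { [P → L ( . *] }  — shift
  I14: { [P → L ( * .] }  — reduce
  I15: { [L → . (], [P → . L ( *], [P → . P L g], [P → P . L g], [X → ( P . X], [X → . ( P X], [X → . P * X], [X → . P L (], [X → . P x g] }  — shift
  I16: { [P → L . ( *], [P → P L . g] }  — shift
  I17: { [X → ( P X .] }  — reduce

Conflict in state I1:
  Shift-reduce conflict between [L → ( .] and [L → . (]
So the grammar is NOT LR(0).

Answer: No. Shift-reduce conflict between [L → ( .] and [L → . (]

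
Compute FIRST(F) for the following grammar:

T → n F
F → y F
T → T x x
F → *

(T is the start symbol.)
To compute FIRST(F), examine every production with F on the left-hand side, reading each right-hand side left to right until a non-nullable symbol is reached.

From F → y F:
  - y is a terminal: add 'y' and stop
From F → *:
  - '*' is a terminal: add '*' and stop

Collecting: FIRST(F) = { '*', 'y' }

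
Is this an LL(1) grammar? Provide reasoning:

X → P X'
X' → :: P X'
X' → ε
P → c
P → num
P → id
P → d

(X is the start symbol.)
Relevant sets:
  FOLLOW(X') = { $ }

For X':
  PREDICT(X' → :: P X') = { '::' }
  PREDICT(X' → ε) = { $ }
For P:
  PREDICT(P → c) = { 'c' }
  PREDICT(P → num) = { 'num' }
  PREDICT(P → id) = { 'id' }
  PREDICT(P → d) = { 'd' }
X has a single production, so nothing to check there.

All predict sets are disjoint. The grammar IS LL(1).

Answer: Yes, the grammar is LL(1).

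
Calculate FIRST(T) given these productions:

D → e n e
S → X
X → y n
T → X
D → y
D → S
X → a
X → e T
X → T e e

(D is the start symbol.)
To compute FIRST(T), examine every production with T on the left-hand side, reading each right-hand side left to right until a non-nullable symbol is reached.

FIRST sets of the other non-terminals involved (by the same procedure, iterated to a fixed point):
  FIRST(X) = { 'a', 'e', 'y' }

From T → X:
  - X is a non-terminal: add FIRST(X) \ {ε} = { 'a', 'e', 'y' }
    X is not nullable, so stop

Collecting: FIRST(T) = { 'a', 'e', 'y' }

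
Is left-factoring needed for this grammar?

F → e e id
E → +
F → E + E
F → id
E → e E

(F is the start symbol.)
Left-factoring is needed when two productions for the same non-terminal
share a common prefix on the right-hand side.

Productions for F:
  F → e e id
  F → E + E
  F → id
Productions for E:
  E → +
  E → e E

No common prefixes found.

Answer: No, left-factoring is not needed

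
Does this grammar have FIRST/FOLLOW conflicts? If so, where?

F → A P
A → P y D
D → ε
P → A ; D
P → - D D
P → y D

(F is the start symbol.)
A FIRST/FOLLOW conflict occurs when a non-terminal N has a nullable alternative N → β (β ⇒* ε) and another alternative N → α with FIRST(α) ∩ FOLLOW(N) ≠ ∅: on such a lookahead the parser cannot decide between expanding α and letting N vanish via β.

Nullable non-terminals: D.
D has a nullable alternative but only one production, so nothing to check.

A, F, P have no nullable alternative, so no FIRST/FOLLOW check is needed there.

No FIRST/FOLLOW conflicts found.

Answer: No FIRST/FOLLOW conflicts.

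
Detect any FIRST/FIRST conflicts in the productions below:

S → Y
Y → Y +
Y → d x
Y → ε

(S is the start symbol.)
A FIRST/FIRST conflict occurs when two productions N → α and N → β for the same non-terminal have FIRST(α) ∩ FIRST(β) ≠ ∅ (with ε ∈ FIRST of a nullable right-hand side, so two nullable alternatives also conflict).

FIRST sets of the non-terminals at (or reachable through a nullable prefix from) the front of some alternative:
  FIRST(Y) = { '+', 'd', ε }

Productions for Y:
  Y → Y +: FIRST = { '+', 'd' }
  Y → d x: FIRST = { 'd' }
  Y → ε: FIRST = { ε }
S has only one production, so no FIRST/FIRST conflict is possible there.

Conflict for Y: Y → Y + and Y → d x
  Overlap: { 'd' }

Answer: Yes. Y → Y '+' / Y → d x on { 'd' }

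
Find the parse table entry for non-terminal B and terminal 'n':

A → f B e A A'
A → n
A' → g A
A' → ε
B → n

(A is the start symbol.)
To find M[B, 'n'], we find productions for B where 'n' is in the predict set (PREDICT(N → α) = (FIRST(α) \ {ε}) ∪ (FOLLOW(N) if α ⇒* ε)).

B → n: PREDICT = { 'n' }
  'n' is in predict set, so this production goes in M[B, 'n']

M[B, 'n'] = B → n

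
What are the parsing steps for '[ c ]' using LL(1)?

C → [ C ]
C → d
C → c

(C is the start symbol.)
Stack is shown with the top on the left.

Stack    Input    Action
------------------------
C $      [ c ] $  output C → [ C ]
[ C ] $  [ c ] $  match '['
C ] $    c ] $    output C → c
c ] $    c ] $    match 'c'
] $      ] $      match ']'
$        $        accept

The string is accepted.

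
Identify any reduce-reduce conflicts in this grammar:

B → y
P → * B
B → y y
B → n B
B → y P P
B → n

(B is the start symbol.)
No reduce-reduce conflicts

A reduce-reduce conflict occurs when an LR(0) state has two complete items [A → α .] and [B → β .] — both call for a reduction, and with no lookahead the parser cannot choose between them.

Augment with B' → B and build the canonical LR(0) collection (I0 = CLOSURE({[B' → . B]}), then GOTO on every symbol after a dot until no new states appear). It has 10 states:
  I0: { [B → . n B], [B → . n], [B → . y P P], [B → . y y], [B → . y], [B' → . B] }  — shift
  I1: { [B' → B .] }  — accept
  I2: { [B → . n B], [B → . n], [B → . y P P], [B → . y y], [B → . y], [B → n . B], [B → n .] }  — shift, reduce
  I3: { [B → y . P P], [B → y . y], [B → y .], [P → . * B] }  — shift, reduce
  I4: { [B → . n B], [B → . n], [B → . y P P], [B → . y y], [B → . y], [P → * . B] }  — shift
  I5: { [B → y P . P], [P → . * B] }  — shift
  I6: { [B → y y .] }  — reduce
  I7: { [B → y P P .] }  — reduce
  I8: { [P → * B .] }  — reduce
  I9: { [B → n B .] }  — reduce

No state contains more than one complete item.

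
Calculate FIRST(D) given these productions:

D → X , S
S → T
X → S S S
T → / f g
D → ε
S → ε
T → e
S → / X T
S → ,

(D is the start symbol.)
{ ',', '/', 'e', ε }

To compute FIRST(D), examine every production with D on the left-hand side, reading each right-hand side left to right until a non-nullable symbol is reached.

FIRST sets of the other non-terminals involved (by the same procedure, iterated to a fixed point):
  FIRST(X) = { ',', '/', 'e', ε }

From D → X , S:
  - X is a non-terminal: add FIRST(X) \ {ε} = { ',', '/', 'e' }
    X is nullable, so continue to the next symbol
  - ',' is a terminal: add ',' and stop
From D → ε:
  - ε-production, so ε ∈ FIRST(D)

Collecting: FIRST(D) = { ',', '/', 'e', ε }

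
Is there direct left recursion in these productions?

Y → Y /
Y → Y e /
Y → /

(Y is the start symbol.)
Yes, Y is left-recursive

Y → Y /: LEFT RECURSIVE (starts with Y)
Y → Y e /: LEFT RECURSIVE (starts with Y)
Y → /: starts with '/'

The grammar has direct left recursion on: Y.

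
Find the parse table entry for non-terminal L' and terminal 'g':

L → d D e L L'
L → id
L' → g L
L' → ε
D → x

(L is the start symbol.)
L' → g L, L' → ε

To find M[L', 'g'], we find productions for L' where 'g' is in the predict set (PREDICT(N → α) = (FIRST(α) \ {ε}) ∪ (FOLLOW(N) if α ⇒* ε)).

Relevant sets:
  FOLLOW(L') = { $, 'g' }

L' → g L: PREDICT = { 'g' }
  'g' is in predict set, so this production goes in M[L', 'g']
L' → ε: PREDICT = { $, 'g' }
  'g' is in predict set, so this production goes in M[L', 'g']

M[L', 'g'] = L' → g L, L' → ε  (a multiply-defined cell — the grammar is not LL(1))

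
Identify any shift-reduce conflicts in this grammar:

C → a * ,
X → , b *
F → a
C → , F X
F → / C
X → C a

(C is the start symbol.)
No shift-reduce conflicts

A shift-reduce conflict occurs when an LR(0) state has both:
  - a complete (reduce) item [A → α .] (dot at the end), and
  - a shift item [B → β . c γ] (dot before a terminal).

Augment with C' → C and build the canonical LR(0) collection (I0 = CLOSURE({[C' → . C]}), then GOTO on every symbol after a dot until no new states appear). It has 16 states:
  I0: { [C → . , F X], [C → . a * ,], [C' → . C] }  — shift
  I1: { [C → , . F X], [F → . / C], [F → . a] }  — shift
  I2: { [C' → C .] }  — accept
  I3: { [C → a . * ,] }  — shift
  I4: { [C → a * . ,] }  — shift
  I5: { [C → a * , .] }  — reduce
  I6: { [C → . , F X], [C → . a * ,], [F → / . C] }  — shift
  I7: { [C → , F . X], [C → . , F X], [C → . a * ,], [X → . , b *], [X → . C a] }  — shift
  I8: { [F → a .] }  — reduce
  I9: { [C → , . F X], [F → . / C], [F → . a], [X → , . b *] }  — shift
  I10: { [X → C . a] }  — shift
  I11: { [C → , F X .] }  — reduce
  I12: { [X → C a .] }  — reduce
  I13: { [X → , b . *] }  — shift
  I14: { [X → , b * .] }  — reduce
  I15: { [F → / C .] }  — reduce

No state contains both a complete item and a shift item.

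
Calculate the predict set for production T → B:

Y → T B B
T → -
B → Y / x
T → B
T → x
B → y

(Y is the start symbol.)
{ '-', 'x', 'y' }

PREDICT(T → B) = (FIRST(RHS) \ {ε}) ∪ (FOLLOW(T) if ε ∈ FIRST(RHS), i.e. RHS ⇒* ε)
FIRST(B) = { '-', 'x', 'y' }
FIRST(B) = { '-', 'x', 'y' }
ε ∉ FIRST(B), so FOLLOW(T) is not added.
PREDICT(T → B) = { '-', 'x', 'y' }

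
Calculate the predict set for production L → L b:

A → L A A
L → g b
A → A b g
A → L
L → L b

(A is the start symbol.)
{ 'g' }

PREDICT(L → L b) = (FIRST(RHS) \ {ε}) ∪ (FOLLOW(L) if ε ∈ FIRST(RHS), i.e. RHS ⇒* ε)
FIRST(L) = { 'g' }
FIRST(L b) = { 'g' }
ε ∉ FIRST(L b), so FOLLOW(L) is not added.
PREDICT(L → L b) = { 'g' }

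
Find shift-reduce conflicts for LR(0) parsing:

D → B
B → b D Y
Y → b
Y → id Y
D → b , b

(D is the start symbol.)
No shift-reduce conflicts

A shift-reduce conflict occurs when an LR(0) state has both:
  - a complete (reduce) item [A → α .] (dot at the end), and
  - a shift item [B → β . c γ] (dot before a terminal).

Augment with D' → D and build the canonical LR(0) collection (I0 = CLOSURE({[D' → . D]}), then GOTO on every symbol after a dot until no new states appear). It has 11 states:
  I0: { [B → . b D Y], [D → . B], [D → . b , b], [D' → . D] }  — shift
  I1: { [D → B .] }  — reduce
  I2: { [D' → D .] }  — accept
  I3: { [B → . b D Y], [B → b . D Y], [D → . B], [D → . b , b], [D → b . , b] }  — shift
  I4: { [D → b , . b] }  — shift
  I5: { [B → b D . Y], [Y → . b], [Y → . id Y] }  — shift
  I6: { [B → b D Y .] }  — reduce
  I7: { [Y → b .] }  — reduce
  I8: { [Y → . b], [Y → . id Y], [Y → id . Y] }  — shift
  I9: { [Y → id Y .] }  — reduce
  I10: { [D → b , b .] }  — reduce

No state contains both a complete item and a shift item.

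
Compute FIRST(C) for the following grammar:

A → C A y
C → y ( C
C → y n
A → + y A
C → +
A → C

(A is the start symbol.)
To compute FIRST(C), examine every production with C on the left-hand side, reading each right-hand side left to right until a non-nullable symbol is reached.

From C → y ( C:
  - y is a terminal: add 'y' and stop
From C → y n:
  - y is a terminal: add 'y' and stop
From C → +:
  - '+' is a terminal: add '+' and stop

Collecting: FIRST(C) = { '+', 'y' }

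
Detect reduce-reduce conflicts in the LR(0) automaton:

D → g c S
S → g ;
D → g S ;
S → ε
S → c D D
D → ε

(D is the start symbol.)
A reduce-reduce conflict occurs when an LR(0) state has two complete items [A → α .] and [B → β .] — both call for a reduction, and with no lookahead the parser cannot choose between them.

Augment with D' → D and build the canonical LR(0) collection (I0 = CLOSURE({[D' → . D]}), then GOTO on every symbol after a dot until no new states appear). It has 13 states:
  I0: { [D → . g S ;], [D → . g c S], [D → .], [D' → . D] }  — shift, reduce
  I1: { [D' → D .] }  — accept
  I2: { [D → g . S ;], [D → g . c S], [S → . c D D], [S → . g ;], [S → .] }  — shift, reduce
  I3: { [D → g S . ;] }  — shift
  I4: { [D → . g S ;], [D → . g c S], [D → .], [D → g c . S], [S → . c D D], [S → . g ;], [S → .], [S → c . D D] }  — shift, 2 reduces
  I5: { [S → g . ;] }  — shift
  I6: { [S → g ; .] }  — reduce
  I7: { [D → . g S ;], [D → . g c S], [D → .], [S → c D . D] }  — shift, reduce
  I8: { [D → g c S .] }  — reduce
  I9: { [D → . g S ;], [D → . g c S], [D → .], [S → c . D D] }  — shift, reduce
  I10: { [D → g . S ;], [D → g . c S], [S → . c D D], [S → . g ;], [S → .], [S → g . ;] }  — shift, reduce
  I11: { [S → c D D .] }  — reduce
  I12: { [D → g S ; .] }  — reduce

I4 contains complete items [D → .], [S → .] — reduce-reduce conflict.

Answer: Yes — I4: [D → .] vs [S → .]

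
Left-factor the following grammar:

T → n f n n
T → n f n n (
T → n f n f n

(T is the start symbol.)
T → n f n T'
T' → n T''
T'' → ε
T'' → (
T' → f n

Left-factoring transforms A → αβ₁ | αβ₂ into A → αA' and A' → β₁ | β₂
(α is the longest common prefix among the alternatives). Repeat until
no nonterminal has two alternatives with a common prefix.

Round 1: T has alternatives sharing prefix 'n f n'. Introduce T': T → n f n T'
  Add: T' → n
  Add: T' → n (
  Add: T' → f n

Round 2: T' has alternatives sharing prefix 'n'. Introduce T'': T' → n T''
  Add: T'' → ε
  Add: T'' → (

No remaining common prefixes — done.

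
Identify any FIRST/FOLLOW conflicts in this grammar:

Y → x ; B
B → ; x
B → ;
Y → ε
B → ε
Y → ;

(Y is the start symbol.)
A FIRST/FOLLOW conflict occurs when a non-terminal N has a nullable alternative N → β (β ⇒* ε) and another alternative N → α with FIRST(α) ∩ FOLLOW(N) ≠ ∅: on such a lookahead the parser cannot decide between expanding α and letting N vanish via β.

Nullable non-terminals: B, Y.

B: nullable alternative(s) B → ε; FOLLOW(B) = { $ }
  B → ; x: FIRST \ {ε} = { ';' } — disjoint from FOLLOW(B)
  B → ;: FIRST \ {ε} = { ';' } — disjoint from FOLLOW(B)
  B → ε: FIRST \ {ε} = { } — this is the only nullable alternative, skip

Y: nullable alternative(s) Y → ε; FOLLOW(Y) = { $ }
  Y → x ; B: FIRST \ {ε} = { 'x' } — disjoint from FOLLOW(Y)
  Y → ε: FIRST \ {ε} = { } — this is the only nullable alternative, skip
  Y → ;: FIRST \ {ε} = { ';' } — disjoint from FOLLOW(Y)

No FIRST/FOLLOW conflicts found.

Answer: No FIRST/FOLLOW conflicts.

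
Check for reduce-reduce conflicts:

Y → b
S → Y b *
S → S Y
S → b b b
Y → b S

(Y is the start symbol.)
A reduce-reduce conflict occurs when an LR(0) state has two complete items [A → α .] and [B → β .] — both call for a reduction, and with no lookahead the parser cannot choose between them.

Augment with Y' → Y and build the canonical LR(0) collection (I0 = CLOSURE({[Y' → . Y]}), then GOTO on every symbol after a dot until no new states appear). It has 11 states:
  I0: { [Y → . b S], [Y → . b], [Y' → . Y] }  — shift
  I1: { [Y' → Y .] }  — accept
  I2: { [S → . S Y], [S → . Y b *], [S → . b b b], [Y → . b S], [Y → . b], [Y → b . S], [Y → b .] }  — shift, reduce
  I3: { [S → S . Y], [Y → . b S], [Y → . b], [Y → b S .] }  — shift, reduce
  I4: { [S → Y . b *] }  — shift
  I5: { [S → . S Y], [S → . Y b *], [S → . b b b], [S → b . b b], [Y → . b S], [Y → . b], [Y → b . S], [Y → b .] }  — shift, reduce
  I6: { [S → . S Y], [S → . Y b *], [S → . b b b], [S → b . b b], [S → b b . b], [Y → . b S], [Y → . b], [Y → b . S], [Y → b .] }  — shift, reduce
  I7: { [S → . S Y], [S → . Y b *], [S → . b b b], [S → b . b b], [S → b b . b], [S → b b b .], [Y → . b S], [Y → . b], [Y → b . S], [Y → b .] }  — shift, 2 reduces
  I8: { [S → Y b . *] }  — shift
  I9: { [S → Y b * .] }  — reduce
  I10: { [S → S Y .] }  — reduce

I7 contains complete items [S → b b b .], [Y → b .] — reduce-reduce conflict.

Answer: Yes — I7: [S → b b b .] vs [Y → b .]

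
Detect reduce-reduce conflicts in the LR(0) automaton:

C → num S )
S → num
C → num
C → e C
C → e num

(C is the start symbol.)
A reduce-reduce conflict occurs when an LR(0) state has two complete items [A → α .] and [B → β .] — both call for a reduction, and with no lookahead the parser cannot choose between them.

Augment with C' → C and build the canonical LR(0) collection (I0 = CLOSURE({[C' → . C]}), then GOTO on every symbol after a dot until no new states appear). It has 9 states:
  I0: { [C → . e C], [C → . e num], [C → . num S )], [C → . num], [C' → . C] }  — shift
  I1: { [C' → C .] }  — accept
  I2: { [C → . e C], [C → . e num], [C → . num S )], [C → . num], [C → e . C], [C → e . num] }  — shift
  I3: { [C → num . S )], [C → num .], [S → . num] }  — shift, reduce
  I4: { [C → num S . )] }  — shift
  I5: { [S → num .] }  — reduce
  I6: { [C → num S ) .] }  — reduce
  I7: { [C → e C .] }  — reduce
  I8: { [C → e num .], [C → num . S )], [C → num .], [S → . num] }  — shift, 2 reduces

I8 contains complete items [C → e num .], [C → num .] — reduce-reduce conflict.

Answer: Yes — I8: [C → e num .] vs [C → num .]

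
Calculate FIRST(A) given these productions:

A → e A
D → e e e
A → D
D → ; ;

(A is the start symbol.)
{ ';', 'e' }

To compute FIRST(A), examine every production with A on the left-hand side, reading each right-hand side left to right until a non-nullable symbol is reached.

FIRST sets of the other non-terminals involved (by the same procedure, iterated to a fixed point):
  FIRST(D) = { ';', 'e' }

From A → e A:
  - e is a terminal: add 'e' and stop
From A → D:
  - D is a non-terminal: add FIRST(D) \ {ε} = { ';', 'e' }
    D is not nullable, so stop

Collecting: FIRST(A) = { ';', 'e' }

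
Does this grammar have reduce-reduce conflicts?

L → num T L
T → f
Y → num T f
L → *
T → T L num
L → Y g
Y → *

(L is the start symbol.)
Augment with L' → L and build the canonical LR(0) collection (I0 = CLOSURE({[L' → . L]}), then GOTO on every symbol after a dot until no new states appear). It has 11 states:
  I0: { [L → . *], [L → . Y g], [L → . num T L], [L' → . L], [Y → . *], [Y → . num T f] }  — shift
  I1: { [L → * .], [Y → * .] }  — 2 reduces
  I2: { [L' → L .] }  — accept
  I3: { [L → Y . g] }  — shift
  I4: { [L → num . T L], [T → . T L num], [T → . f], [Y → num . T f] }  — shift
  I5: { [L → . *], [L → . Y g], [L → . num T L], [L → num T . L], [T → T . L num], [Y → . *], [Y → . num T f], [Y → num T . f] }  — shift
  I6: { [T → f .] }  — reduce
  I7: { [L → num T L .], [T → T L . num] }  — shift, reduce
  I8: { [Y → num T f .] }  — reduce
  I9: { [T → T L num .] }  — reduce
  I10: { [L → Y g .] }  — reduce

I1 contains complete items [L → * .], [Y → * .] — reduce-reduce conflict.

Answer: Yes — I1: [L → * .] vs [Y → * .]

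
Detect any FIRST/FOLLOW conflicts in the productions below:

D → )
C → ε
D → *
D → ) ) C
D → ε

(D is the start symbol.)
A FIRST/FOLLOW conflict occurs when a non-terminal N has a nullable alternative N → β (β ⇒* ε) and another alternative N → α with FIRST(α) ∩ FOLLOW(N) ≠ ∅: on such a lookahead the parser cannot decide between expanding α and letting N vanish via β.

Nullable non-terminals: C, D.
C has a nullable alternative but only one production, so nothing to check.

D: nullable alternative(s) D → ε; FOLLOW(D) = { $ }
  D → ): FIRST \ {ε} = { ')' } — disjoint from FOLLOW(D)
  D → *: FIRST \ {ε} = { '*' } — disjoint from FOLLOW(D)
  D → ) ) C: FIRST \ {ε} = { ')' } — disjoint from FOLLOW(D)
  D → ε: FIRST \ {ε} = { } — this is the only nullable alternative, skip

No FIRST/FOLLOW conflicts found.

Answer: No FIRST/FOLLOW conflicts.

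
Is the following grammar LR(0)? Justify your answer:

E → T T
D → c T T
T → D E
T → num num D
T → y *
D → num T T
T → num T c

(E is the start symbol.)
Augment with E' → E and build the canonical LR(0) collection (I0 = CLOSURE({[E' → . E]}), then GOTO on every symbol after a dot until no new states appear). It has 17 states:
  I0: { [D → . c T T], [D → . num T T], [E → . T T], [E' → . E], [T → . D E], [T → . num T c], [T → . num num D], [T → . y *] }  — shift
  I1: { [D → . c T T], [D → . num T T], [E → . T T], [T → . D E], [T → . num T c], [T → . num num D], [T → . y *], [T → D . E] }  — shift
  I2: { [E' → E .] }  — accept
  I3: { [D → . c T T], [D → . num T T], [E → T . T], [T → . D E], [T → . num T c], [T → . num num D], [T → . y *] }  — shift
  I4: { [D → . c T T], [D → . num T T], [D → c . T T], [T → . D E], [T → . num T c], [T → . num num D], [T → . y *] }  — shift
  I5: { [D → . c T T], [D → . num T T], [D → num . T T], [T → . D E], [T → . num T c], [T → . num num D], [T → . y *], [T → num . T c], [T → num . num D] }  — shift
  I6: { [T → y . *] }  — shift
  I7: { [T → y * .] }  — reduce
  I8: { [D → . c T T], [D → . num T T], [D → num T . T], [T → . D E], [T → . num T c], [T → . num num D], [T → . y *], [T → num T . c] }  — shift
  I9: { [D → . c T T], [D → . num T T], [D → num . T T], [T → . D E], [T → . num T c], [T → . num num D], [T → . y *], [T → num . T c], [T → num . num D], [T → num num . D] }  — shift
  I10: { [D → . c T T], [D → . num T T], [E → . T T], [T → . D E], [T → . num T c], [T → . num num D], [T → . y *], [T → D . E], [T → num num D .] }  — shift, reduce
  I11: { [T → D E .] }  — reduce
  I12: { [D → num T T .] }  — reduce
  I13: { [D → . c T T], [D → . num T T], [D → c . T T], [T → . D E], [T → . num T c], [T → . num num D], [T → . y *], [T → num T c .] }  — shift, reduce
  I14: { [D → . c T T], [D → . num T T], [D → c T . T], [T → . D E], [T → . num T c], [T → . num num D], [T → . y *] }  — shift
  I15: { [D → c T T .] }  — reduce
  I16: { [E → T T .] }  — reduce

Conflict in state I10:
  Shift-reduce conflict between [T → num num D .] and [D → . c T T]
So the grammar is NOT LR(0).

Answer: No. Shift-reduce conflict between [T → num num D .] and [D → . c T T]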